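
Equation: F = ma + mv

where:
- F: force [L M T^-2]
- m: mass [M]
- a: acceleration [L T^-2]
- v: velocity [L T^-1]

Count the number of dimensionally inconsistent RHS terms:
1

LHS F: [L M T^-2]
- ma: [L M T^-2] ✓
- mv: [L M T^-1] ✗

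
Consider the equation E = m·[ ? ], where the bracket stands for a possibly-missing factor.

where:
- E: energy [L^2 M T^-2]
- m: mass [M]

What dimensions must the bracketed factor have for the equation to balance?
[L^2 T^-2] — velocity squared (e.g. v²)

E has dimensions [L^2 M T^-2]; m has dimensions [M].
The bracketed factor must supply [L^2 M T^-2] / [M] = [L^2 T^-2].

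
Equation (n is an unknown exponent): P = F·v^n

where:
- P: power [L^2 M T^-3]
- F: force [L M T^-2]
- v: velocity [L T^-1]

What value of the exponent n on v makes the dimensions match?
n = 1

P has dimensions [L^2 M T^-3]; v has dimensions [L T^-1].
The rest of the RHS has dimensions [L M T^-2], so v^n must supply [L T^-1].
With n = 1: F·v^1 has dimensions [L^2 M T^-3], matching the LHS ✓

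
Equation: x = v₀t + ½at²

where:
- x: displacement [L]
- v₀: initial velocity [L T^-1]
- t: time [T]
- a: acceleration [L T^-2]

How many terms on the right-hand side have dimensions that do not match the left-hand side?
0

LHS x: [L]
- v₀t: [L] ✓
- ½at²: [L] ✓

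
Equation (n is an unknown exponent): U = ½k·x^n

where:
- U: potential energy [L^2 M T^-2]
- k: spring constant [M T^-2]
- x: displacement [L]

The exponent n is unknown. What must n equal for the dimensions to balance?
n = 2

U has dimensions [L^2 M T^-2]; x has dimensions [L].
The rest of the RHS has dimensions [M T^-2], so x^n must supply [L^2].
With n = 2: ½k·x^2 has dimensions [L^2 M T^-2], matching the LHS ✓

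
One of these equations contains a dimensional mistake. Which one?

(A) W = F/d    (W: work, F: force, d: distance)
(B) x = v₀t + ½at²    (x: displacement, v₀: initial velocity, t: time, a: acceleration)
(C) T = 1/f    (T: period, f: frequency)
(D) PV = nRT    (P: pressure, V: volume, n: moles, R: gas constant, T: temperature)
(A) W = F/d

The equation (A) W = F/d is dimensionally incorrect.

LHS (W): [L^2 M T^-2]
RHS (F/d): [M T^-2] ✗

The dimensions do not match. The other three equations balance.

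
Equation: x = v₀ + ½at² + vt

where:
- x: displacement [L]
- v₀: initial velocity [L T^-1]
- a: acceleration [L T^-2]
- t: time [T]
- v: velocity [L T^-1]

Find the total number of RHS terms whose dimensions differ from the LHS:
1

LHS x: [L]
- v₀: [L T^-1] ✗
- ½at²: [L] ✓
- vt: [L] ✓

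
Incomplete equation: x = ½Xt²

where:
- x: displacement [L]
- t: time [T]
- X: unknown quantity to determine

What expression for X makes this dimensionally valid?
X = a (acceleration), dimensions [L T^-2]

x has dimensions [L]; the rest of the RHS (½ t²) has dimensions [T^2].
So X must have dimensions [L T^-2] — X = a (acceleration).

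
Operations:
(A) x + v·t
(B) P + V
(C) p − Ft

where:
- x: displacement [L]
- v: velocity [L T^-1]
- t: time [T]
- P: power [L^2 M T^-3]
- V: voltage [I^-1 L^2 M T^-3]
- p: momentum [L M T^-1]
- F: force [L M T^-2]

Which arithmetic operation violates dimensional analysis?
(B) P + V

(A) x + v·t: x [L] and v·t [L] — same dimensions ✓
(B) P + V: P [L^2 M T^-3] and V [I^-1 L^2 M T^-3] — different dimensions cannot be added/subtracted ✗
(C) p − Ft: p [L M T^-1] and Ft [L M T^-1] — same dimensions ✓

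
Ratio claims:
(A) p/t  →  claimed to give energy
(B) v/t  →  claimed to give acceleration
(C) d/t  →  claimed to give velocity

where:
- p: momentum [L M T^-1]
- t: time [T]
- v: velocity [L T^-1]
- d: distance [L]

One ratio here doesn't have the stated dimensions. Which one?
(A) p/t does not give energy

(A) p/t: [L M T^-2] ≠ energy [L^2 M T^-2] ✗
(B) v/t: [L T^-2] = acceleration [L T^-2] ✓
(C) d/t: [L T^-1] = velocity [L T^-1] ✓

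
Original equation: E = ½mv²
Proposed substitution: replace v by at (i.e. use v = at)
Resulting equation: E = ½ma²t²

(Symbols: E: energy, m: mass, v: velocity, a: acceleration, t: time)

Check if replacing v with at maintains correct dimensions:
Yes

[v] = [L T^-1] and [at] = [L T^-1]. These match, so the substitution replaces a quantity by one of the same dimensions and the result E = ½ma²t² has LHS [L^2 M T^-2] vs RHS [L^2 M T^-2] — still consistent.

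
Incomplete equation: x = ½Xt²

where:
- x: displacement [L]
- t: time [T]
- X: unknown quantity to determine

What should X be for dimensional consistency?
X = a (acceleration), dimensions [L T^-2]

x has dimensions [L]; the rest of the RHS (½ t²) has dimensions [T^2].
So X must have dimensions [L T^-2] — X = a (acceleration).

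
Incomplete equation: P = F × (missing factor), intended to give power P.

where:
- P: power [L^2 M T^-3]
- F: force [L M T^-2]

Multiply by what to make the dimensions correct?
v (velocity), dimensions [L T^-1]

P has dimensions [L^2 M T^-3] and F has dimensions [L M T^-2].
The missing factor must have dimensions [L^2 M T^-3] / [L M T^-2] = [L T^-1], i.e. velocity (v).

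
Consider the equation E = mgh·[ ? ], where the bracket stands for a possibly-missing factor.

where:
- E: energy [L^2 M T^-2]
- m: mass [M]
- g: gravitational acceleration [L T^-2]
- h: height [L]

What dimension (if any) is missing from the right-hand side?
Nothing is missing — the bracketed factor must be dimensionless.

E has dimensions [L^2 M T^-2] and mgh already has dimensions [L^2 M T^-2], so E = mgh is dimensionally complete.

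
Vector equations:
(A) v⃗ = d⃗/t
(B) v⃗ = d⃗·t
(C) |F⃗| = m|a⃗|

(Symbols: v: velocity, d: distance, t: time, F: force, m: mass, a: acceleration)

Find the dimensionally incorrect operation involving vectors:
(B) v⃗ = d⃗·t

(A) v⃗ = d⃗/t: LHS [L T^-1], RHS [L T^-1] ✓ — displacement (vector) divided by time (scalar)
(B) v⃗ = d⃗·t: LHS [L T^-1], RHS [L T] ✗ — velocity is displacement per time; should be d⃗/t
(C) |F⃗| = m|a⃗|: LHS [L M T^-2], RHS [L M T^-2] ✓ — magnitudes of vectors are scalars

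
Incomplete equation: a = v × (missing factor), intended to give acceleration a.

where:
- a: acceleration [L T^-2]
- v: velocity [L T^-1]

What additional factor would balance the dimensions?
1/t (inverse time), dimensions [T^-1]

a has dimensions [L T^-2] and v has dimensions [L T^-1].
The missing factor must have dimensions [L T^-2] / [L T^-1] = [T^-1], i.e. inverse time (1/t).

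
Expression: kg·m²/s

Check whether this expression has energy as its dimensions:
No

The expression kg·m²/s has dimensions [L^2 M T^-1], but energy has dimensions [L^2 M T^-2].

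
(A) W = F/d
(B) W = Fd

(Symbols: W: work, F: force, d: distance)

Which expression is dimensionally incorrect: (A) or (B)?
(A)

(A) W = F/d: LHS [L^2 M T^-2], RHS [M T^-2] ✗
(B) W = Fd: LHS [L^2 M T^-2], RHS [L^2 M T^-2] ✓

Expression (A) W = F/d is dimensionally incorrect.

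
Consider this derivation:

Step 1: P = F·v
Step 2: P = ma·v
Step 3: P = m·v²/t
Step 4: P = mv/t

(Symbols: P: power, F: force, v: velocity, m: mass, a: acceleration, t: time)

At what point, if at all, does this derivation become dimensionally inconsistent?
Step 4

Step 1: P = F·v → LHS [L^2 M T^-3], RHS [L^2 M T^-3] ✓
Step 2: P = ma·v → LHS [L^2 M T^-3], RHS [L^2 M T^-3] ✓
Step 3: P = m·v²/t → LHS [L^2 M T^-3], RHS [L^2 M T^-3] ✓
Step 4: P = mv/t → LHS [L^2 M T^-3], RHS [L M T^-2] ✗

The first dimensional inconsistency appears in step 4: P = mv/t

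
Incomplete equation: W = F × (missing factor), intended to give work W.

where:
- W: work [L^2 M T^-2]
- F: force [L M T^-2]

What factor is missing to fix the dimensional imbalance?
d (distance), dimensions [L]

W has dimensions [L^2 M T^-2] and F has dimensions [L M T^-2].
The missing factor must have dimensions [L^2 M T^-2] / [L M T^-2] = [L], i.e. distance (d).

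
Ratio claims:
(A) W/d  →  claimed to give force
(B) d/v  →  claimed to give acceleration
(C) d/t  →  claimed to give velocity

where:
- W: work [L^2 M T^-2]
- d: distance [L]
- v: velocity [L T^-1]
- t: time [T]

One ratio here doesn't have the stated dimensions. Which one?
(B) d/v does not give acceleration

(A) W/d: [L M T^-2] = force [L M T^-2] ✓
(B) d/v: [T] ≠ acceleration [L T^-2] ✗
(C) d/t: [L T^-1] = velocity [L T^-1] ✓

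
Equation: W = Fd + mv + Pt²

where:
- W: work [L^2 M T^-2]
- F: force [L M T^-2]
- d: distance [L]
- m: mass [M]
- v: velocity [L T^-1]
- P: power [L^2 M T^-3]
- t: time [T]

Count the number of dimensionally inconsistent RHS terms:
2

LHS W: [L^2 M T^-2]
- Fd: [L^2 M T^-2] ✓
- mv: [L M T^-1] ✗
- Pt²: [L^2 M T^-1] ✗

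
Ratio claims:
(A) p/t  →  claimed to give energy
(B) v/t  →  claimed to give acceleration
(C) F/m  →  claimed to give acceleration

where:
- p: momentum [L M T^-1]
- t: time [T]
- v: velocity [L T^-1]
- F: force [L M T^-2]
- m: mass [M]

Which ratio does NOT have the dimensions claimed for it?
(A) p/t does not give energy

(A) p/t: [L M T^-2] ≠ energy [L^2 M T^-2] ✗
(B) v/t: [L T^-2] = acceleration [L T^-2] ✓
(C) F/m: [L T^-2] = acceleration [L T^-2] ✓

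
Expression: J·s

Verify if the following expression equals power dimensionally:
No

The expression J·s has dimensions [L^2 M T^-1], but power has dimensions [L^2 M T^-3].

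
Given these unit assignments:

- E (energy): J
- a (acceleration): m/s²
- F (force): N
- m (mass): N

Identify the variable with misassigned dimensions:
m

The variable m (mass) should have units kg, not N.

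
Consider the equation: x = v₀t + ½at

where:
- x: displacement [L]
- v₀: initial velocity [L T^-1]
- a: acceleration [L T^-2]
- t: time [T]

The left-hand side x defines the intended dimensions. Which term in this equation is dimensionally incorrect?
The term ½at

Checking each RHS term against the LHS:
- v₀t: [L] — matches x [L] ✓
- ½at: [L T^-1] — does NOT match x [L] ✗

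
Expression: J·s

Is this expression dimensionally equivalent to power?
No

The expression J·s has dimensions [L^2 M T^-1], but power has dimensions [L^2 M T^-3].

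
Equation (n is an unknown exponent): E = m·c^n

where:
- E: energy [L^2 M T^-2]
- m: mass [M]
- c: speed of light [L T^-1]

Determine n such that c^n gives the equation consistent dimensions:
n = 2

E has dimensions [L^2 M T^-2]; c has dimensions [L T^-1].
The rest of the RHS has dimensions [M], so c^n must supply [L^2 T^-2].
With n = 2: m·c^2 has dimensions [L^2 M T^-2], matching the LHS ✓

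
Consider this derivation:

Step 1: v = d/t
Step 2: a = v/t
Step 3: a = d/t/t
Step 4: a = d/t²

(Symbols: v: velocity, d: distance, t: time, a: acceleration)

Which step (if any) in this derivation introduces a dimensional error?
No step introduces an error — all steps are dimensionally consistent.

Step 1: v = d/t → LHS [L T^-1], RHS [L T^-1] ✓
Step 2: a = v/t → LHS [L T^-2], RHS [L T^-2] ✓
Step 3: a = d/t/t → LHS [L T^-2], RHS [L T^-2] ✓
Step 4: a = d/t² → LHS [L T^-2], RHS [L T^-2] ✓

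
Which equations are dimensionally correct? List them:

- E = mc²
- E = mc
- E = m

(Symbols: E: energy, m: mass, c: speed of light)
Dimensionally correct: E = mc²
Dimensionally incorrect: E = mc, E = m
Ordered (correct first, then incorrect): E = mc², E = mc, E = m

- E = mc²: LHS [L^2 M T^-2], RHS [L^2 M T^-2] → correct ✓
- E = mc: LHS [L^2 M T^-2], RHS [L M T^-1] → incorrect ✗
- E = m: LHS [L^2 M T^-2], RHS [M] → incorrect ✗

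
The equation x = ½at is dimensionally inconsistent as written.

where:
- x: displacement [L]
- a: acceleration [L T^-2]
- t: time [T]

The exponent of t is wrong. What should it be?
The exponent of t should be 2: x = ½at^2

The LHS x has dimensions [L]; t has dimensions [T].
As written, the RHS ½at (exponent 1 on t) has dimensions [L T^-1], which does not match.
With exponent 2, the RHS ½at^2 has dimensions [L], matching the LHS.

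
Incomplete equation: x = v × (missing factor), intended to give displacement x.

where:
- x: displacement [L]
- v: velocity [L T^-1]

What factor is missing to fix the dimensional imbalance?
t (time), dimensions [T]

x has dimensions [L] and v has dimensions [L T^-1].
The missing factor must have dimensions [L] / [L T^-1] = [T], i.e. time (t).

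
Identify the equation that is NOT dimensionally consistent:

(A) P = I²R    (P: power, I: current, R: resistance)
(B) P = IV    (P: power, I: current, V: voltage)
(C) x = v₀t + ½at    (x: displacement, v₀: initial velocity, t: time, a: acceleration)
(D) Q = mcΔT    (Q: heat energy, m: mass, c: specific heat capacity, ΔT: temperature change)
(C) x = v₀t + ½at

The equation (C) x = v₀t + ½at is dimensionally incorrect.

LHS (x): [L]
RHS terms:
  - v₀t: [L] ✓
  - ½at: [L T^-1] ✗ (does not match LHS)

The dimensions do not match. The other three equations balance.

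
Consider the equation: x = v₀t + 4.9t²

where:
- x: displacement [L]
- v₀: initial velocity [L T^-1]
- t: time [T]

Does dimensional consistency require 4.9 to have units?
Yes

x has dimensions [L], while t² alone has dimensions [T^2]. For the equation to balance, the factor 4.9 must carry dimensions [L T^-2] — it is a dimensional constant (a numerical value of a physical quantity with its units suppressed), not a pure number.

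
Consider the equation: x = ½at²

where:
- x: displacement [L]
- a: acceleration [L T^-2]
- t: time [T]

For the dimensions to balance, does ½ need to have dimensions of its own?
No

x has dimensions [L] and at² already has dimensions [L], so the equation balances without ½ contributing any dimensions. ½ is a pure (dimensionless) number; changing or removing it would not affect dimensional consistency.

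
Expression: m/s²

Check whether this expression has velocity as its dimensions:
No

The expression m/s² has dimensions [L T^-2], but velocity has dimensions [L T^-1].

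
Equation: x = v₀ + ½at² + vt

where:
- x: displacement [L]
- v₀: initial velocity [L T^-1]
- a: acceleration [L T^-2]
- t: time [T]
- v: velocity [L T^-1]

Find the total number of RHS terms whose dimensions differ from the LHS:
1

LHS x: [L]
- v₀: [L T^-1] ✗
- ½at²: [L] ✓
- vt: [L] ✓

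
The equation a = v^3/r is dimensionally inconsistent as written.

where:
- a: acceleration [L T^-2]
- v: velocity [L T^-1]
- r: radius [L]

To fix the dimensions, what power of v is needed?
The exponent of v should be 2: a = v^2/r

The LHS a has dimensions [L T^-2]; v has dimensions [L T^-1].
As written, the RHS v^3/r (exponent 3 on v) has dimensions [L^2 T^-3], which does not match.
With exponent 2, the RHS v^2/r has dimensions [L T^-2], matching the LHS.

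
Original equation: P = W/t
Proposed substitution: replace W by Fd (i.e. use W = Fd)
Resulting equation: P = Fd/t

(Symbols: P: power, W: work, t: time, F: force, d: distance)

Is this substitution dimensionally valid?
Yes

[W] = [L^2 M T^-2] and [Fd] = [L^2 M T^-2]. These match, so the substitution replaces a quantity by one of the same dimensions and the result P = Fd/t has LHS [L^2 M T^-3] vs RHS [L^2 M T^-3] — still consistent.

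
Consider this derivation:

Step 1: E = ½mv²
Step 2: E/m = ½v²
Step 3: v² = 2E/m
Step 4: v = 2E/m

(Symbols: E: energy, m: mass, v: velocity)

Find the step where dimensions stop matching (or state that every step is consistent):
Step 4

Step 1: E = ½mv² → LHS [L^2 M T^-2], RHS [L^2 M T^-2] ✓
Step 2: E/m = ½v² → LHS [L^2 T^-2], RHS [L^2 T^-2] ✓
Step 3: v² = 2E/m → LHS [L^2 T^-2], RHS [L^2 T^-2] ✓
Step 4: v = 2E/m → LHS [L T^-1], RHS [L^2 T^-2] ✗

The first dimensional inconsistency appears in step 4: v = 2E/m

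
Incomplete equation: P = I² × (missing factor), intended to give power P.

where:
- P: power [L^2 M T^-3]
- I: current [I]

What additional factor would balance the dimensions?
R (resistance), dimensions [I^-2 L^2 M T^-3]

P has dimensions [L^2 M T^-3] and I² has dimensions [I^2].
The missing factor must have dimensions [L^2 M T^-3] / [I^2] = [I^-2 L^2 M T^-3], i.e. resistance (R).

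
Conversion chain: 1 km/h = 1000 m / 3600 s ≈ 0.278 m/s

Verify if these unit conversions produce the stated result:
The chain is correct (no errors).

Correct: 1 km = 1000 m, 1 h = 3600 s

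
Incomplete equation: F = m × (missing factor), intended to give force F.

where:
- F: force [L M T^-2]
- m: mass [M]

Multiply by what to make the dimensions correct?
a (acceleration), dimensions [L T^-2]

F has dimensions [L M T^-2] and m has dimensions [M].
The missing factor must have dimensions [L M T^-2] / [M] = [L T^-2], i.e. acceleration (a).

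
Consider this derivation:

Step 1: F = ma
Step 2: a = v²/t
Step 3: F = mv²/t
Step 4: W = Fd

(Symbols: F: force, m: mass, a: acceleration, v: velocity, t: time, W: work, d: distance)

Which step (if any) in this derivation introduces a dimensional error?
Step 2

Step 1: F = ma → LHS [L M T^-2], RHS [L M T^-2] ✓
Step 2: a = v²/t → LHS [L T^-2], RHS [L^2 T^-3] ✗

The first dimensional inconsistency appears in step 2: a = v²/t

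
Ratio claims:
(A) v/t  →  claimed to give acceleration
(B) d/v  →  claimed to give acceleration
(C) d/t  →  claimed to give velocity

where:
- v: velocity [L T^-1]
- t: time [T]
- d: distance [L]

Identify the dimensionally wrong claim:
(B) d/v does not give acceleration

(A) v/t: [L T^-2] = acceleration [L T^-2] ✓
(B) d/v: [T] ≠ acceleration [L T^-2] ✗
(C) d/t: [L T^-1] = velocity [L T^-1] ✓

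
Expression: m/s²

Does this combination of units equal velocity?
No

The expression m/s² has dimensions [L T^-2], but velocity has dimensions [L T^-1].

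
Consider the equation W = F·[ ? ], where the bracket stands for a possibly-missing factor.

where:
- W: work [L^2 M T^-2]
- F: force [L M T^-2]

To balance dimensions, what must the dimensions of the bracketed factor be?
[L] — length (e.g. a distance d)

W has dimensions [L^2 M T^-2]; F has dimensions [L M T^-2].
The bracketed factor must supply [L^2 M T^-2] / [L M T^-2] = [L].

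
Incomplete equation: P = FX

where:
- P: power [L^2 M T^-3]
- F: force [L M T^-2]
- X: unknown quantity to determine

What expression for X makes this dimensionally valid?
X = v (velocity), dimensions [L T^-1]

P has dimensions [L^2 M T^-3]; the rest of the RHS (F) has dimensions [L M T^-2].
So X must have dimensions [L T^-1] — X = v (velocity).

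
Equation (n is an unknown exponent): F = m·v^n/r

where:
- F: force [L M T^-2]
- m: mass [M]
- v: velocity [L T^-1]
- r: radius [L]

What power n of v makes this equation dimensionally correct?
n = 2

F has dimensions [L M T^-2]; v has dimensions [L T^-1].
The rest of the RHS has dimensions [L^-1 M], so v^n must supply [L^2 T^-2].
With n = 2: m·v^2/r has dimensions [L M T^-2], matching the LHS ✓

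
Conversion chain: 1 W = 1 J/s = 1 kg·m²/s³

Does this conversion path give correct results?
The chain is correct (no errors).

Correct: Watt is Joule per second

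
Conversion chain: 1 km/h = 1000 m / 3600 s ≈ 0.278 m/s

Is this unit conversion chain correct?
The chain is correct (no errors).

Correct: 1 km = 1000 m, 1 h = 3600 s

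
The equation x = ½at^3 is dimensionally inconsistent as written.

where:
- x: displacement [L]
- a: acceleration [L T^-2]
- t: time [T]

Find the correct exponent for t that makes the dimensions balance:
The exponent of t should be 2: x = ½at^2

The LHS x has dimensions [L]; t has dimensions [T].
As written, the RHS ½at^3 (exponent 3 on t) has dimensions [L T], which does not match.
With exponent 2, the RHS ½at^2 has dimensions [L], matching the LHS.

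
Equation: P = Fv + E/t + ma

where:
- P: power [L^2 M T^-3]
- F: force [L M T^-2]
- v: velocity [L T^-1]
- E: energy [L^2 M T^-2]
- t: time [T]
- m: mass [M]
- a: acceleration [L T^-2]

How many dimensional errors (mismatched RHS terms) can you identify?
1

LHS P: [L^2 M T^-3]
- Fv: [L^2 M T^-3] ✓
- E/t: [L^2 M T^-3] ✓
- ma: [L M T^-2] ✗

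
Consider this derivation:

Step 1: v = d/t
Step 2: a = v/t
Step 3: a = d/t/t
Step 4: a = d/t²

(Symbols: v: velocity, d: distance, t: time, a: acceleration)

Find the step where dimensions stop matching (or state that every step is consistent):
No step introduces an error — all steps are dimensionally consistent.

Step 1: v = d/t → LHS [L T^-1], RHS [L T^-1] ✓
Step 2: a = v/t → LHS [L T^-2], RHS [L T^-2] ✓
Step 3: a = d/t/t → LHS [L T^-2], RHS [L T^-2] ✓
Step 4: a = d/t² → LHS [L T^-2], RHS [L T^-2] ✓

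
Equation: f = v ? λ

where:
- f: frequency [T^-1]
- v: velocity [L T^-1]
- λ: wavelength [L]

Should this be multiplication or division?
division (÷): f = v ÷ λ

f [T^-1]; v [L T^-1]; λ [L].
v × λ → [L^2 T^-1] ✗
v ÷ λ → [T^-1] ✓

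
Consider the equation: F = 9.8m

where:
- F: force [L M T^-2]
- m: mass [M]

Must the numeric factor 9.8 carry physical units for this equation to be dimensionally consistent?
Yes

F has dimensions [L M T^-2], while m alone has dimensions [M]. For the equation to balance, the factor 9.8 must carry dimensions [L T^-2] — it is a dimensional constant (a numerical value of a physical quantity with its units suppressed), not a pure number.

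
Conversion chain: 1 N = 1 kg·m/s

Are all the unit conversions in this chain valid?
The chain is incorrect (it contains an error).

Incorrect: Newton is kg·m/s², not kg·m/s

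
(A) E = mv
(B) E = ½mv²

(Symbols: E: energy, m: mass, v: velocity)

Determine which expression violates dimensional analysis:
(A)

(A) E = mv: LHS [L^2 M T^-2], RHS [L M T^-1] ✗
(B) E = ½mv²: LHS [L^2 M T^-2], RHS [L^2 M T^-2] ✓

Expression (A) E = mv is dimensionally incorrect.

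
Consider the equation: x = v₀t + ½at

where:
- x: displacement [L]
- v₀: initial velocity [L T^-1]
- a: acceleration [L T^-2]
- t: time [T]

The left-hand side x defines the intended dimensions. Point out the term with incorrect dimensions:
The term ½at

Checking each RHS term against the LHS:
- v₀t: [L] — matches x [L] ✓
- ½at: [L T^-1] — does NOT match x [L] ✗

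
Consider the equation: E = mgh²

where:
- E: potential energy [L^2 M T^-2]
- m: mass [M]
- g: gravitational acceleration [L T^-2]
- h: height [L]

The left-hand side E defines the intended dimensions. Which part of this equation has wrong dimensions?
The right-hand side term mgh²

E has dimensions [L^2 M T^-2], but mgh² has dimensions [L^3 M T^-2], so the term mgh² is dimensionally wrong for E.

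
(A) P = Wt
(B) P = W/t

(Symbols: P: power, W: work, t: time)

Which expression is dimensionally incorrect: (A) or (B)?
(A)

(A) P = Wt: LHS [L^2 M T^-3], RHS [L^2 M T^-1] ✗
(B) P = W/t: LHS [L^2 M T^-3], RHS [L^2 M T^-3] ✓

Expression (A) P = Wt is dimensionally incorrect.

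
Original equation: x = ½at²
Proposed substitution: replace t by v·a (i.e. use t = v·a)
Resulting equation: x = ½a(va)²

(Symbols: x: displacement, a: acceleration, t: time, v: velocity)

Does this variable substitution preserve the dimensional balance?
No

[t] = [T] and [v·a] = [L^2 T^-3]. These differ, so the substitution replaces a quantity by one of different dimensions and the result x = ½a(va)² has LHS [L] vs RHS [L^5 T^-8] — inconsistent.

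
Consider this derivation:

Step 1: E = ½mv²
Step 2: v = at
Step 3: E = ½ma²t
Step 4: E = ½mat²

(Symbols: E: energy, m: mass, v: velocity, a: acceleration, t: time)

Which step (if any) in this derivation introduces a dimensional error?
Step 3

Step 1: E = ½mv² → LHS [L^2 M T^-2], RHS [L^2 M T^-2] ✓
Step 2: v = at → LHS [L T^-1], RHS [L T^-1] ✓
Step 3: E = ½ma²t → LHS [L^2 M T^-2], RHS [L^2 M T^-3] ✗

The first dimensional inconsistency appears in step 3: E = ½ma²t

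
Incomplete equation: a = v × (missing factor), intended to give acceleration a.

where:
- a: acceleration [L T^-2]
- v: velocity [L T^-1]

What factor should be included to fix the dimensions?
1/t (inverse time), dimensions [T^-1]

a has dimensions [L T^-2] and v has dimensions [L T^-1].
The missing factor must have dimensions [L T^-2] / [L T^-1] = [T^-1], i.e. inverse time (1/t).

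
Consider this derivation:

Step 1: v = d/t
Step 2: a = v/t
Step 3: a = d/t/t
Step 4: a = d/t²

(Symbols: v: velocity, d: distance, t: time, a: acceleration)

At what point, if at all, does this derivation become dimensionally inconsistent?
No step introduces an error — all steps are dimensionally consistent.

Step 1: v = d/t → LHS [L T^-1], RHS [L T^-1] ✓
Step 2: a = v/t → LHS [L T^-2], RHS [L T^-2] ✓
Step 3: a = d/t/t → LHS [L T^-2], RHS [L T^-2] ✓
Step 4: a = d/t² → LHS [L T^-2], RHS [L T^-2] ✓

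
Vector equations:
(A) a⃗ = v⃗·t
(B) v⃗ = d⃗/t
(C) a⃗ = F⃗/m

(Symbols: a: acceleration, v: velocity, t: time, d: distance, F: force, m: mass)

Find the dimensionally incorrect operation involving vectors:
(A) a⃗ = v⃗·t

(A) a⃗ = v⃗·t: LHS [L T^-2], RHS [L] ✗ — acceleration is velocity per time; should be v⃗/t
(B) v⃗ = d⃗/t: LHS [L T^-1], RHS [L T^-1] ✓ — displacement (vector) divided by time (scalar)
(C) a⃗ = F⃗/m: LHS [L T^-2], RHS [L T^-2] ✓ — force (vector) divided by mass (scalar)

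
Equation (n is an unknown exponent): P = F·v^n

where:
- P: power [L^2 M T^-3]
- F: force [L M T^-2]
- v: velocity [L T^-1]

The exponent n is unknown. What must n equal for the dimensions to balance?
n = 1

P has dimensions [L^2 M T^-3]; v has dimensions [L T^-1].
The rest of the RHS has dimensions [L M T^-2], so v^n must supply [L T^-1].
With n = 1: F·v^1 has dimensions [L^2 M T^-3], matching the LHS ✓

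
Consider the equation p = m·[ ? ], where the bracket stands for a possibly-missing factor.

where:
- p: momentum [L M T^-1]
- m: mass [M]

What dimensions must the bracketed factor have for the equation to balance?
[L T^-1] — velocity (e.g. v)

p has dimensions [L M T^-1]; m has dimensions [M].
The bracketed factor must supply [L M T^-1] / [M] = [L T^-1].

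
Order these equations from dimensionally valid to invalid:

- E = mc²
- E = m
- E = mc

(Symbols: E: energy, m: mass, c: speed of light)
Dimensionally correct: E = mc²
Dimensionally incorrect: E = m, E = mc
Ordered (correct first, then incorrect): E = mc², E = m, E = mc

- E = mc²: LHS [L^2 M T^-2], RHS [L^2 M T^-2] → correct ✓
- E = m: LHS [L^2 M T^-2], RHS [M] → incorrect ✗
- E = mc: LHS [L^2 M T^-2], RHS [L M T^-1] → incorrect ✗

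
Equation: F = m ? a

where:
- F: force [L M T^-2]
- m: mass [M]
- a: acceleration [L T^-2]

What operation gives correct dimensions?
multiplication (×): F = m × a

F [L M T^-2]; m [M]; a [L T^-2].
m × a → [L M T^-2] ✓
m ÷ a → [L^-1 M T^2] ✗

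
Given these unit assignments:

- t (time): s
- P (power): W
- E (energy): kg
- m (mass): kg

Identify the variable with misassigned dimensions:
E

The variable E (energy) should have units J, not kg.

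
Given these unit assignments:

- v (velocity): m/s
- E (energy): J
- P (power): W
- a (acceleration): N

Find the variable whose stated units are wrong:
a

The variable a (acceleration) should have units m/s², not N.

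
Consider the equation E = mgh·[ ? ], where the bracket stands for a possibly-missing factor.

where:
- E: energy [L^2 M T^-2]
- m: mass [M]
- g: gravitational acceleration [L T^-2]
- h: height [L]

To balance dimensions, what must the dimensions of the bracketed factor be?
Nothing is missing — the bracketed factor must be dimensionless.

E has dimensions [L^2 M T^-2] and mgh already has dimensions [L^2 M T^-2], so E = mgh is dimensionally complete.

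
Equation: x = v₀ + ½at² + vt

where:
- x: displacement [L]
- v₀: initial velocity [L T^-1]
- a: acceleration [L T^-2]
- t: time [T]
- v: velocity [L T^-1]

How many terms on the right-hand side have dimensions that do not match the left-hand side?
1

LHS x: [L]
- v₀: [L T^-1] ✗
- ½at²: [L] ✓
- vt: [L] ✓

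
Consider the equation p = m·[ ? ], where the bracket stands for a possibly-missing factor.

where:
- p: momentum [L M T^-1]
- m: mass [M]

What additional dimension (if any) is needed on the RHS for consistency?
[L T^-1] — velocity (e.g. v)

p has dimensions [L M T^-1]; m has dimensions [M].
The bracketed factor must supply [L M T^-1] / [M] = [L T^-1].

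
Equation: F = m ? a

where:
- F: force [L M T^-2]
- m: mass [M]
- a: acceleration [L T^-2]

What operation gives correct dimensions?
multiplication (×): F = m × a

F [L M T^-2]; m [M]; a [L T^-2].
m × a → [L M T^-2] ✓
m ÷ a → [L^-1 M T^2] ✗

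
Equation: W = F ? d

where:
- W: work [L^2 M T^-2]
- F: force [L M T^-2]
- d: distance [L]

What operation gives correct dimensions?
multiplication (×): W = F × d

W [L^2 M T^-2]; F [L M T^-2]; d [L].
F × d → [L^2 M T^-2] ✓
F ÷ d → [M T^-2] ✗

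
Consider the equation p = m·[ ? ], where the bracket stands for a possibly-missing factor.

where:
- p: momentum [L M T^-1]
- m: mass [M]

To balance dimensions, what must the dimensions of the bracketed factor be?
[L T^-1] — velocity (e.g. v)

p has dimensions [L M T^-1]; m has dimensions [M].
The bracketed factor must supply [L M T^-1] / [M] = [L T^-1].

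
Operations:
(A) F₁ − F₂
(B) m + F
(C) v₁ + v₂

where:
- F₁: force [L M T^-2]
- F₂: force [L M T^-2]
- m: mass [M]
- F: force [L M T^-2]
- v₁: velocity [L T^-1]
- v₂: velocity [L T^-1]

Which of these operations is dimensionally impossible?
(B) m + F

(A) F₁ − F₂: F₁ [L M T^-2] and F₂ [L M T^-2] — same dimensions ✓
(B) m + F: m [M] and F [L M T^-2] — different dimensions cannot be added/subtracted ✗
(C) v₁ + v₂: v₁ [L T^-1] and v₂ [L T^-1] — same dimensions ✓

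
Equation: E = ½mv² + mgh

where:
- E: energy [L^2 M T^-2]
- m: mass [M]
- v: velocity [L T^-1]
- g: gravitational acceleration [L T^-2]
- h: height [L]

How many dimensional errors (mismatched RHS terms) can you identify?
0

LHS E: [L^2 M T^-2]
- ½mv²: [L^2 M T^-2] ✓
- mgh: [L^2 M T^-2] ✓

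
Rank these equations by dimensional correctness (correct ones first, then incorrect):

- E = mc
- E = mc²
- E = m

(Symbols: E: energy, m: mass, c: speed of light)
Dimensionally correct: E = mc²
Dimensionally incorrect: E = mc, E = m
Ordered (correct first, then incorrect): E = mc², E = mc, E = m

- E = mc: LHS [L^2 M T^-2], RHS [L M T^-1] → incorrect ✗
- E = mc²: LHS [L^2 M T^-2], RHS [L^2 M T^-2] → correct ✓
- E = m: LHS [L^2 M T^-2], RHS [M] → incorrect ✗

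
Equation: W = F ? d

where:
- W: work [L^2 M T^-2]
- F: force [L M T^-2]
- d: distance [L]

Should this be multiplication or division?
multiplication (×): W = F × d

W [L^2 M T^-2]; F [L M T^-2]; d [L].
F × d → [L^2 M T^-2] ✓
F ÷ d → [M T^-2] ✗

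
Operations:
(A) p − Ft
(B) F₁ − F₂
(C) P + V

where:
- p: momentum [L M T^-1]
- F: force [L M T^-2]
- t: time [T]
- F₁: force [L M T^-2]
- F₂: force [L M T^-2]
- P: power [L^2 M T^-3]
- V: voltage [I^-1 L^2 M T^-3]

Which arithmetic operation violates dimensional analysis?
(C) P + V

(A) p − Ft: p [L M T^-1] and Ft [L M T^-1] — same dimensions ✓
(B) F₁ − F₂: F₁ [L M T^-2] and F₂ [L M T^-2] — same dimensions ✓
(C) P + V: P [L^2 M T^-3] and V [I^-1 L^2 M T^-3] — different dimensions cannot be added/subtracted ✗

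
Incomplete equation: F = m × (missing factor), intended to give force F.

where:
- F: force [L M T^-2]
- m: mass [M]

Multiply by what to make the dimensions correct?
a (acceleration), dimensions [L T^-2]

F has dimensions [L M T^-2] and m has dimensions [M].
The missing factor must have dimensions [L M T^-2] / [M] = [L T^-2], i.e. acceleration (a).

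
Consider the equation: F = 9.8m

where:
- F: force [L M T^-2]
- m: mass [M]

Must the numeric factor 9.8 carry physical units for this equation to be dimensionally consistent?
Yes

F has dimensions [L M T^-2], while m alone has dimensions [M]. For the equation to balance, the factor 9.8 must carry dimensions [L T^-2] — it is a dimensional constant (a numerical value of a physical quantity with its units suppressed), not a pure number.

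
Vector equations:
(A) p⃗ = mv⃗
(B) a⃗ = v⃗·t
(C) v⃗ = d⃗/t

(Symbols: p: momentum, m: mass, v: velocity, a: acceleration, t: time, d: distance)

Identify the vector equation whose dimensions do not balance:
(B) a⃗ = v⃗·t

(A) p⃗ = mv⃗: LHS [L M T^-1], RHS [L M T^-1] ✓ — mass (scalar) times velocity (vector)
(B) a⃗ = v⃗·t: LHS [L T^-2], RHS [L] ✗ — acceleration is velocity per time; should be v⃗/t
(C) v⃗ = d⃗/t: LHS [L T^-1], RHS [L T^-1] ✓ — displacement (vector) divided by time (scalar)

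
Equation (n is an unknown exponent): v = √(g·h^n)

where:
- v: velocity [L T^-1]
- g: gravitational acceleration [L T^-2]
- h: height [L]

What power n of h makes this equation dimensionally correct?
n = 1

v has dimensions [L T^-1]; h has dimensions [L].
With n = 1: √(g·h^1) has dimensions [L T^-1], matching the LHS ✓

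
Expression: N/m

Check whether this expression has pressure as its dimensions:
No

The expression N/m has dimensions [M T^-2], but pressure has dimensions [L^-1 M T^-2].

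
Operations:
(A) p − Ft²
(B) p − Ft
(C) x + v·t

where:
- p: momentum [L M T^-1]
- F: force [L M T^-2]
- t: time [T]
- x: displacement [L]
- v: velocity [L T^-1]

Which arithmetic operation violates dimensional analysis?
(A) p − Ft²

(A) p − Ft²: p [L M T^-1] and Ft² [L M] — different dimensions cannot be added/subtracted ✗
(B) p − Ft: p [L M T^-1] and Ft [L M T^-1] — same dimensions ✓
(C) x + v·t: x [L] and v·t [L] — same dimensions ✓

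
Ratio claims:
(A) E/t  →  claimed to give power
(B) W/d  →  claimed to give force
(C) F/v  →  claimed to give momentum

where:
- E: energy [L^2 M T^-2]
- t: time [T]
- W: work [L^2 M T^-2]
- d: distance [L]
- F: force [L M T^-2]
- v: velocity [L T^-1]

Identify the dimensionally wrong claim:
(C) F/v does not give momentum

(A) E/t: [L^2 M T^-3] = power [L^2 M T^-3] ✓
(B) W/d: [L M T^-2] = force [L M T^-2] ✓
(C) F/v: [M T^-1] ≠ momentum [L M T^-1] ✗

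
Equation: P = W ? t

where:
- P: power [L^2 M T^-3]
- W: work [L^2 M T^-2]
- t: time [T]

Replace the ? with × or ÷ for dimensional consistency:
division (÷): P = W ÷ t

P [L^2 M T^-3]; W [L^2 M T^-2]; t [T].
W × t → [L^2 M T^-1] ✗
W ÷ t → [L^2 M T^-3] ✓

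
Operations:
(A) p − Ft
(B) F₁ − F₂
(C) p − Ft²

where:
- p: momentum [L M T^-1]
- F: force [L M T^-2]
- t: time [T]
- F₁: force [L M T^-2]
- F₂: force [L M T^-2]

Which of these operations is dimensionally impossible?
(C) p − Ft²

(A) p − Ft: p [L M T^-1] and Ft [L M T^-1] — same dimensions ✓
(B) F₁ − F₂: F₁ [L M T^-2] and F₂ [L M T^-2] — same dimensions ✓
(C) p − Ft²: p [L M T^-1] and Ft² [L M] — different dimensions cannot be added/subtracted ✗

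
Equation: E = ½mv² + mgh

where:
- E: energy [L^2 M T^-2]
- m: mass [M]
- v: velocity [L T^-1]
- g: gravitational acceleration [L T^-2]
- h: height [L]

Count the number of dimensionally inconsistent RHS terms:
0

LHS E: [L^2 M T^-2]
- ½mv²: [L^2 M T^-2] ✓
- mgh: [L^2 M T^-2] ✓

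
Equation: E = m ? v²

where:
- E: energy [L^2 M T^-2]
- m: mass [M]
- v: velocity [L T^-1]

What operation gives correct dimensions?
multiplication (×): E = m × v²

E [L^2 M T^-2]; m [M]; v² [L^2 T^-2].
m × v² → [L^2 M T^-2] ✓
m ÷ v² → [L^-2 M T^2] ✗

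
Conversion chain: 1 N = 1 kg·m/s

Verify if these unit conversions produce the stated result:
The chain is incorrect (it contains an error).

Incorrect: Newton is kg·m/s², not kg·m/s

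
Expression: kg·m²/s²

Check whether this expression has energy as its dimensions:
Yes

The expression kg·m²/s² has dimensions [L^2 M T^-2], which is exactly energy [L^2 M T^-2].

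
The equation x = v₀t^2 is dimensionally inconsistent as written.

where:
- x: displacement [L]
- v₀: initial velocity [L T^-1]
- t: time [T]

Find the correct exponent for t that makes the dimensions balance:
The exponent of t should be 1: x = v₀t

The LHS x has dimensions [L]; t has dimensions [T].
As written, the RHS v₀t^2 (exponent 2 on t) has dimensions [L T], which does not match.
With exponent 1, the RHS v₀t has dimensions [L], matching the LHS.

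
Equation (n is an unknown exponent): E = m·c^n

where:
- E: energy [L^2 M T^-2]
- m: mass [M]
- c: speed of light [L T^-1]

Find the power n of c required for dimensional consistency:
n = 2

E has dimensions [L^2 M T^-2]; c has dimensions [L T^-1].
The rest of the RHS has dimensions [M], so c^n must supply [L^2 T^-2].
With n = 2: m·c^2 has dimensions [L^2 M T^-2], matching the LHS ✓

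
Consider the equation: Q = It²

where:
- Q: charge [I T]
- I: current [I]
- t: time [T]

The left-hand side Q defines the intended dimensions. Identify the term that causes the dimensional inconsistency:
The right-hand side term It²

Q has dimensions [I T], but It² has dimensions [I T^2], so the term It² is dimensionally wrong for Q.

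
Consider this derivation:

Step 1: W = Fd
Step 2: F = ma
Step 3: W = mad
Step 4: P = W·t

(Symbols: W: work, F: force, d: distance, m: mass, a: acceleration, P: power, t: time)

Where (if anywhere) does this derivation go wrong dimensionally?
Step 4

Step 1: W = Fd → LHS [L^2 M T^-2], RHS [L^2 M T^-2] ✓
Step 2: F = ma → LHS [L M T^-2], RHS [L M T^-2] ✓
Step 3: W = mad → LHS [L^2 M T^-2], RHS [L^2 M T^-2] ✓
Step 4: P = W·t → LHS [L^2 M T^-3], RHS [L^2 M T^-1] ✗

The first dimensional inconsistency appears in step 4: P = W·t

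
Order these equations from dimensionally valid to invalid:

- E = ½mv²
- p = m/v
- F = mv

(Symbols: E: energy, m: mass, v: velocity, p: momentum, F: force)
Dimensionally correct: E = ½mv²
Dimensionally incorrect: p = m/v, F = mv
Ordered (correct first, then incorrect): E = ½mv², p = m/v, F = mv

- E = ½mv²: LHS [L^2 M T^-2], RHS [L^2 M T^-2] → correct ✓
- p = m/v: LHS [L M T^-1], RHS [L^-1 M T] → incorrect ✗
- F = mv: LHS [L M T^-2], RHS [L M T^-1] → incorrect ✗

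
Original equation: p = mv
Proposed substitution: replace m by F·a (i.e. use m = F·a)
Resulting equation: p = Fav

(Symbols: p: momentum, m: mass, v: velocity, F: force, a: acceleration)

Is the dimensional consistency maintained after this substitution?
No

[m] = [M] and [F·a] = [L^2 M T^-4]. These differ, so the substitution replaces a quantity by one of different dimensions and the result p = Fav has LHS [L M T^-1] vs RHS [L^3 M T^-5] — inconsistent.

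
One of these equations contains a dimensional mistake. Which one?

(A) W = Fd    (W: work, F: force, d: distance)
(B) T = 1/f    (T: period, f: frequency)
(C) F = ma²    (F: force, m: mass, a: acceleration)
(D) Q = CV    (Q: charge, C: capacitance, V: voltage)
(C) F = ma²

The equation (C) F = ma² is dimensionally incorrect.

LHS (F): [L M T^-2]
RHS (ma²): [L^2 M T^-4] ✗

The dimensions do not match. The other three equations balance.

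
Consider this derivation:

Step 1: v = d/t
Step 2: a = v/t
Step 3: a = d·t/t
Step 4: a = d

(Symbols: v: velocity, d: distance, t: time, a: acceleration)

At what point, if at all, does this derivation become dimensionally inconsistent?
Step 3

Step 1: v = d/t → LHS [L T^-1], RHS [L T^-1] ✓
Step 2: a = v/t → LHS [L T^-2], RHS [L T^-2] ✓
Step 3: a = d·t/t → LHS [L T^-2], RHS [L] ✗

The first dimensional inconsistency appears in step 3: a = d·t/t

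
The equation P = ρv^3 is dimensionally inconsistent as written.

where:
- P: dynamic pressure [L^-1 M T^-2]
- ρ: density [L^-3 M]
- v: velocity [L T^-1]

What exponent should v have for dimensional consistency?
The exponent of v should be 2: P = ρv^2

The LHS P has dimensions [L^-1 M T^-2]; v has dimensions [L T^-1].
As written, the RHS ρv^3 (exponent 3 on v) has dimensions [M T^-3], which does not match.
With exponent 2, the RHS ρv^2 has dimensions [L^-1 M T^-2], matching the LHS.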